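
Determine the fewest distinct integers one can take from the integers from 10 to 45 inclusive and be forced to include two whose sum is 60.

Two chosen integers sum to 60 exactly when both halves of some pair {x, 60−x} with 15 ≤ x ≤ 60−x ≤ 45 are chosen — 15 such pairs.
The remaining 6 elements (those with no distinct partner in range) can never complete a 60-sum, so the worst case takes all of them and one from each pair: 6 + 15 = 21.
By the pigeonhole principle, the 22nd integer has to be the second member of some pair, so 21 + 1 = 22.

22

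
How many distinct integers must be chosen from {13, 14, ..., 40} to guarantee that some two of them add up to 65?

A set avoiding the sum 65 can contain at most one of each pair {x, 65−x}, plus the 12 elements whose complement lies outside the range.
The integers 13, …, 32 (20 of them) are such a set: any two sum to at least 13+14 = 27 and at most 31+32 = 63 < 65.
Any 21st integer completes one of the 8 pairs, so 21 choices force a sum of 65.

21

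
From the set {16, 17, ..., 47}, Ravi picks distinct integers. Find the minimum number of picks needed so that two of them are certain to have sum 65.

18

A set avoiding the sum 65 can contain at most one of each pair {x, 65−x}, plus the 2 elements whose complement lies outside the range.
The integers 16, …, 32 (17 of them) are such a set: any two sum to at least 16+17 = 33 and at most 31+32 = 63 < 65.
By the pigeonhole principle, any 18th integer completes one of the 15 pairs, so 18 choices force a sum of 65.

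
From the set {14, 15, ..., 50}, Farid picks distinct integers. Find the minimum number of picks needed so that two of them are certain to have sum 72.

24

Group the elements by complementary pair {x, 72−x}: {22,50}, {23,49}, {24,48}, …, giving 14 two-element pairs, the single value 36 (it cannot pair with itself since the integers are distinct), and 8 integers whose partner 72−x falls outside [14,50].
By the pigeonhole principle, treating each of those 23 groups as a pigeonhole, one can pick one integer per group — 23 integers — with no two summing to 72.
The 24th integer lands in an occupied pair, forcing a sum of 72.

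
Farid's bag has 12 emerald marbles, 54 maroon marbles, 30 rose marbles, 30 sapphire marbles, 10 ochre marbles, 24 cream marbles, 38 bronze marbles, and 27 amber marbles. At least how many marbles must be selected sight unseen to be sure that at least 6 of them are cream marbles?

In the worst case for collecting cream marbles, every non-cream marble comes out first.
There are 12 + 54 + 30 + 30 + 10 + 38 + 27 = 201 non-cream marbles altogether.
After those, each further marble must be cream, so 201 + 6 = 207 draws guarantee 6 cream marbles.

207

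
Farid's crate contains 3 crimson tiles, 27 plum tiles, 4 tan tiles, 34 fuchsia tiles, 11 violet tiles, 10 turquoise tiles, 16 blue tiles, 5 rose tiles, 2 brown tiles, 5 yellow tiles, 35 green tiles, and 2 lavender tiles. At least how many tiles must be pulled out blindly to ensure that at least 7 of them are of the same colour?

58

An adversary could hand out at most 6 tiles per colour (6 colours run out sooner): 3 + 6 + 4 + 6 + 6 + 6 + 6 + 5 + 2 + 5 + 6 + 2 = 57 tiles and still no colour has 7.
One more tile lands in a colour already at 6, so 58 draws are enough and 57 are not.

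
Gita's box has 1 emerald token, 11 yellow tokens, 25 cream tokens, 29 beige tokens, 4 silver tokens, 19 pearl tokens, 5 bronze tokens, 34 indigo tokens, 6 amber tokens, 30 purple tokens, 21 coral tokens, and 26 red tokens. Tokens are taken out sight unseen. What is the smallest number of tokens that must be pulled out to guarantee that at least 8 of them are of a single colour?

73

An adversary could hand out at most 7 tokens per colour (4 colours run out sooner): 1 + 7 + 7 + 7 + 4 + 7 + 5 + 7 + 6 + 7 + 7 + 7 = 72 tokens and still no colour has 8.
By pigeonhole, one more token lands in a colour already at 7, so 73 draws are enough and 72 are not.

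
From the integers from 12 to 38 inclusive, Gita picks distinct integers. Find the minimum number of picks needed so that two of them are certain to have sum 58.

19

Group the elements by complementary pair {x, 58−x}: {20,38}, {21,37}, {22,36}, …, giving 9 two-element pairs; the single value 29 (it cannot pair with itself since the integers are distinct); and 8 integers whose partner 58−x falls outside [12,38].
By the pigeonhole principle, treating each of those 18 groups as a pigeonhole, one can pick one integer per group — 18 integers — with no two summing to 58.
The 19th integer lands in an occupied pair, forcing a sum of 58.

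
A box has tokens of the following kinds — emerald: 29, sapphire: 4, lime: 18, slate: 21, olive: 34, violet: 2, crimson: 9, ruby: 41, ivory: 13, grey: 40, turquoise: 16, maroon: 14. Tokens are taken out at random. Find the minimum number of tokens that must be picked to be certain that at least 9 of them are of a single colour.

Put each drawn token into a box by colour. The largest draw with every box below 9 takes min(count, 8) from each colour; colours with fewer than 8 contribute all they have.
Σ min(cᵢ, 8) = 8 + 4 + 8 + 8 + 8 + 2 + 8 + 8 + 8 + 8 + 8 + 8 = 86.
Draw number 86 + 1 = 87 must push one box to 9.

87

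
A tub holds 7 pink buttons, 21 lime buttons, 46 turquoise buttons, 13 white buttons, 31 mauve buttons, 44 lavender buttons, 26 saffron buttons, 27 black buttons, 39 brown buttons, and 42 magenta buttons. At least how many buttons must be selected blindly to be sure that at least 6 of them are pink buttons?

295

In the worst case for collecting pink buttons, every non-pink button comes out first.
There are 21 + 46 + 13 + 31 + 44 + 26 + 27 + 39 + 42 = 289 non-pink buttons altogether.
After those, each further button must be pink, so 289 + 6 = 295 draws guarantee 6 pink buttons.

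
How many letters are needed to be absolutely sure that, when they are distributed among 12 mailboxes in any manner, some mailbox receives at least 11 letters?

121

With 120 letters one could put exactly 10 in each of the 12 mailboxes, and no mailbox would reach 11.
One more letter must land in a mailbox that already has 10, giving it 11.
So 12 × 10 + 1 = 121 letters are required.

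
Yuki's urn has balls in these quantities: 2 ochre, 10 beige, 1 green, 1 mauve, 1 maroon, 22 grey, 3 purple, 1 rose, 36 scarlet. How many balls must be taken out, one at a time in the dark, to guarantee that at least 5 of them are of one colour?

Pigeonhole: put each drawn ball into a box by colour. The largest draw with every box below 5 takes min(count, 4) from each colour; colours with fewer than 4 contribute all they have.
Σ min(cᵢ, 4) = 2 + 4 + 1 + 1 + 1 + 4 + 3 + 1 + 4 = 21.
Draw number 21 + 1 = 22 must push one box to 5.

22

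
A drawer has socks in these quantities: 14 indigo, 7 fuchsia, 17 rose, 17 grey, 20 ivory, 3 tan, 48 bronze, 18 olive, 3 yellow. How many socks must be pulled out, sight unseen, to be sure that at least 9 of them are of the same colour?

The 9 colours are the holes; the socks drawn are the pigeons.
To avoid 9 of any one colour, the worst case takes at most 8 of each colour, or every sock of a colour that has fewer than 8.
That gives 8 + 7 + 8 + 8 + 8 + 3 + 8 + 8 + 3 = 61 socks with no colour reaching 9.
The next sock forces some colour to 9, so 61 + 1 = 62.

62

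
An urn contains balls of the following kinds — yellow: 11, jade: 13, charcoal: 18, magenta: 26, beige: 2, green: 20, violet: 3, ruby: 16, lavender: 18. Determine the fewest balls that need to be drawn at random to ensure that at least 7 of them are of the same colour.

48

An adversary could hand out at most 6 balls per colour (beige, violet run out sooner): 6 + 6 + 6 + 6 + 2 + 6 + 3 + 6 + 6 = 47 balls and still no colour has 7.
Pigeonhole: one more ball lands in a colour already at 6, so 48 draws are enough and 47 are not.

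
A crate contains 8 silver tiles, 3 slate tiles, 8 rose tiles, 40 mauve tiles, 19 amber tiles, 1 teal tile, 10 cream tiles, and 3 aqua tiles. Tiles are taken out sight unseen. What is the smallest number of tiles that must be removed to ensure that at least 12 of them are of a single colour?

56

An adversary could hand out at most 11 tiles per colour (6 colours run out sooner): 8 + 3 + 8 + 11 + 11 + 1 + 10 + 3 = 55 tiles and still no colour has 12.
By pigeonhole, one more tile lands in a colour already at 11, so 56 draws are enough and 55 are not.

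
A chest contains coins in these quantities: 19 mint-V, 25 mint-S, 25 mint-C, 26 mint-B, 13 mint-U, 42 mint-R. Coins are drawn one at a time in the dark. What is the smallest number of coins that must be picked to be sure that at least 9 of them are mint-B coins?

133

In the worst case for collecting mint-B coins, every non-mint-B coin comes out first.
There are 19 + 25 + 25 + 13 + 42 = 124 non-mint-B coins altogether.
After those, each further coin must be mint-B, so 124 + 9 = 133 draws guarantee 9 mint-B coins.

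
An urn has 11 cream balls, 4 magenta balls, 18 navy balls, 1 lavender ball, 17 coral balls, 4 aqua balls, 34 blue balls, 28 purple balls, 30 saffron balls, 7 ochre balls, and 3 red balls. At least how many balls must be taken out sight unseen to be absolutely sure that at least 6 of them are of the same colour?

48

The 11 colours are the holes; the balls drawn are the pigeons.
To avoid 6 of any one colour, the worst case takes at most 5 of each colour, or every ball of a colour that has fewer than 5.
That gives 5 + 4 + 5 + 1 + 5 + 4 + 5 + 5 + 5 + 5 + 3 = 47 balls with no colour reaching 6.
The next ball forces some colour to 6, so 47 + 1 = 48.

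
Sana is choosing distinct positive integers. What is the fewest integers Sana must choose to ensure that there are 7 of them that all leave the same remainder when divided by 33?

By pigeonhole, the 33 residue classes mod 33 are the pigeonholes.
With 198 integers one could put 6 in each residue class and have no class reach 7.
The 199th integer pushes some class to 7, so 33·6 + 1 = 199.

199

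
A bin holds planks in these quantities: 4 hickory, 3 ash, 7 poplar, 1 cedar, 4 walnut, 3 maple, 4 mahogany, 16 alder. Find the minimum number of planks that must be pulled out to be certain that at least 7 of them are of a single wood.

32

The 8 woods are the holes; the planks drawn are the pigeons.
To avoid 7 of any one wood, the worst case takes at most 6 of each wood, or every plank of a wood that has fewer than 6.
That gives 4 + 3 + 6 + 1 + 4 + 3 + 4 + 6 = 31 planks with no wood reaching 7.
The next plank forces some wood to 7, so 31 + 1 = 32.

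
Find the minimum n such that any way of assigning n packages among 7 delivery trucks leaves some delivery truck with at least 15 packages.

With 98 packages one could put exactly 14 in each of the 7 delivery trucks, and no delivery truck would reach 15.
By the pigeonhole principle, one more package must land in a delivery truck that already has 14, giving it 15.
So 7 × 14 + 1 = 99 packages are required.

99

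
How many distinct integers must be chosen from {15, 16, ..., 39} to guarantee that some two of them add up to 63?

Two chosen integers sum to 63 exactly when both halves of some pair {x, 63−x} with 24 ≤ x ≤ 63−x ≤ 39 are chosen — 8 such pairs.
The remaining 9 elements (those with no distinct partner in range) can never complete a 63-sum, so the worst case takes all of them and one from each pair: 9 + 8 = 17.
The 18th integer has to be the second member of some pair, so 17 + 1 = 18.

18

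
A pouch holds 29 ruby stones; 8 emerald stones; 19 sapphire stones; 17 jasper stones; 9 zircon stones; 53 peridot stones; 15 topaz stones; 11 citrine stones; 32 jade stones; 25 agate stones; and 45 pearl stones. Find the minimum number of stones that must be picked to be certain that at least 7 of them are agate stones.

In the worst case for collecting agate stones, every non-agate stone comes out first.
There are 29 + 8 + 19 + 17 + 9 + 53 + 15 + 11 + 32 + 45 = 238 non-agate stones altogether.
After those, each further stone must be agate, so 238 + 7 = 245 draws guarantee 7 agate stones.

245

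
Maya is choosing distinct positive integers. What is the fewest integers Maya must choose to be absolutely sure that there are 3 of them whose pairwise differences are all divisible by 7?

15

Integers whose pairwise differences are multiples of 7 are exactly those sharing a remainder mod 7. The 7 residue classes mod 7 are the pigeonholes.
With 14 integers one could put 2 in each residue class and have no class reach 3.
The 15th integer pushes some class to 3, so 7·2 + 1 = 15.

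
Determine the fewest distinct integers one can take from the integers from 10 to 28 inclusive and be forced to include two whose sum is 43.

Two chosen integers sum to 43 exactly when both halves of some pair {x, 43−x} with 15 ≤ x ≤ 43−x ≤ 28 are chosen — 7 such pairs.
The remaining 5 elements (those with no distinct partner in range) can never complete a 43-sum, so the worst case takes all of them and one from each pair: 5 + 7 = 12.
The 13th integer has to be the second member of some pair, so 12 + 1 = 13.

13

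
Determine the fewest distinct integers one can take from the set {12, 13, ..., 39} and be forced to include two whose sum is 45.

A set avoiding the sum 45 can contain at most one of each pair {x, 45−x}, plus the 6 elements whose complement lies outside the range.
The integers 23, …, 39 (17 of them) are such a set: any two sum to at least 23+24 = 47 > 45.
Any 18th integer completes one of the 11 pairs, so 18 choices force a sum of 45.

18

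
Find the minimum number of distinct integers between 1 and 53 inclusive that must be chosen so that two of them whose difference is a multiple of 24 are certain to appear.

25

Integers whose pairwise differences are multiples of 24 are exactly those sharing a remainder mod 24. By pigeonhole, the 24 residue classes mod 24 are the pigeonholes.
With 24 integers one could put 1 in each residue class and have no class reach 2.
The 25th integer pushes some class to 2, so 24·1 + 1 = 25.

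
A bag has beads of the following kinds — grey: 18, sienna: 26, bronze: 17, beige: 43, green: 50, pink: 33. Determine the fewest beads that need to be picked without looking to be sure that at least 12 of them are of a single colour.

Put each drawn bead into a box by colour. The largest draw with every box below 12 takes min(count, 11) from each colour.
Σ min(cᵢ, 11) = 11 + 11 + 11 + 11 + 11 + 11 = 66.
Draw number 66 + 1 = 67 must push one box to 12.

67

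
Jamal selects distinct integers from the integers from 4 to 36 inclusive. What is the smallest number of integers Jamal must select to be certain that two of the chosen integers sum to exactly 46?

21

A set avoiding the sum 46 can contain at most one of each pair {x, 46−x}, plus the 7 elements whose complement lies outside the range or equal to its own complement.
The integers 4, …, 23 (20 of them) are such a set: any two sum to at least 4+5 = 9 and at most 22+23 = 45 < 46.
Pigeonhole: any 21st integer completes one of the 13 pairs, so 21 choices force a sum of 46.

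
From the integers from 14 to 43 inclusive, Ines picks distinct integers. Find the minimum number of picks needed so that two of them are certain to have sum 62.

19

Two chosen integers sum to 62 exactly when both halves of some pair {x, 62−x} with 19 ≤ x ≤ 62−x ≤ 43 are chosen — 12 such pairs.
The remaining 6 elements (those with no distinct partner in range) can never complete a 62-sum, so the worst case takes all of them and one from each pair: 6 + 12 = 18.
The 19th integer has to be the second member of some pair, so 18 + 1 = 19.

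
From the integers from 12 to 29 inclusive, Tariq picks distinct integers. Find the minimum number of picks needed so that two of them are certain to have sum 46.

13

Two chosen integers sum to 46 exactly when both halves of some pair {x, 46−x} with 17 ≤ x ≤ 46−x ≤ 29 are chosen — 6 such pairs.
The remaining 6 elements (those with no distinct partner in range) can never complete a 46-sum, so the worst case takes all of them and one from each pair: 6 + 6 = 12.
Pigeonhole: the 13th integer has to be the second member of some pair, so 12 + 1 = 13.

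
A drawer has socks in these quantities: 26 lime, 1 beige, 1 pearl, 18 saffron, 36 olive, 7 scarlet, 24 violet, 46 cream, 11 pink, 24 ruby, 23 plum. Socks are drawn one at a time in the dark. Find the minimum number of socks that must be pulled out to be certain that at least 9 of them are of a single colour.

Put each drawn sock into a box by colour. The largest draw with every box below 9 takes min(count, 8) from each colour; colours with fewer than 8 contribute all they have.
Σ min(cᵢ, 8) = 8 + 1 + 1 + 8 + 8 + 7 + 8 + 8 + 8 + 8 + 8 = 73.
Draw number 73 + 1 = 74 must push one box to 9.

74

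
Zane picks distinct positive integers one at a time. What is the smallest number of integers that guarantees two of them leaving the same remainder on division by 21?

By pigeonhole, the 21 residue classes mod 21 are the pigeonholes.
With 21 integers one could put 1 in each residue class and have no class reach 2.
The 22nd integer pushes some class to 2, so 21·1 + 1 = 22.

22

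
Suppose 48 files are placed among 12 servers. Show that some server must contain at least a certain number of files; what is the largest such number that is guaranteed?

4

By pigeonhole, the 12 servers are the holes and the 48 files are the pigeons.
If every server held at most 3 files, the total would be at most 12 × 3 = 36, which is less than 48.
So some server holds at least ⌈48/12⌉ = 4 files.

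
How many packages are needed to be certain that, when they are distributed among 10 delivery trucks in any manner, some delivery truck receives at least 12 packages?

111

With 110 packages one could put exactly 11 in each of the 10 delivery trucks, and no delivery truck would reach 12.
By pigeonhole, one more package must land in a delivery truck that already has 11, giving it 12.
So 10 × 11 + 1 = 111 packages are required.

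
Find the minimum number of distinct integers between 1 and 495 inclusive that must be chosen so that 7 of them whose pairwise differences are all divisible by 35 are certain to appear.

Integers whose pairwise differences are multiples of 35 are exactly those sharing a remainder mod 35. The 35 residue classes mod 35 are the pigeonholes.
With 210 integers one could put 6 in each residue class and have no class reach 7.
The 211th integer pushes some class to 7, so 35·6 + 1 = 211.

211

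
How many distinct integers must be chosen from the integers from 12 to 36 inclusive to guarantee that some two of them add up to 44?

16

Group the elements by complementary pair {x, 44−x}: {12,32}, {13,31}, {14,30}, …, giving 10 two-element pairs; the single value 22 (it cannot pair with itself since the integers are distinct); and 4 integers whose partner 44−x falls outside [12,36].
By pigeonhole, treating each of those 15 groups as a pigeonhole, one can pick one integer per group — 15 integers — with no two summing to 44.
The 16th integer lands in an occupied pair, forcing a sum of 44.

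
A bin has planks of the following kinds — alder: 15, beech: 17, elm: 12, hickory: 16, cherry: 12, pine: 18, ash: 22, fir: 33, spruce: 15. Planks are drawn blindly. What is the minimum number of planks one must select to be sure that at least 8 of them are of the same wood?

64

Put each drawn plank into a box by wood. The largest draw with every box below 8 takes min(count, 7) from each wood.
Σ min(cᵢ, 7) = 7 + 7 + 7 + 7 + 7 + 7 + 7 + 7 + 7 = 63.
Draw number 63 + 1 = 64 must push one box to 8.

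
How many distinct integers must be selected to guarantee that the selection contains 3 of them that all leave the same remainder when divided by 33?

Pigeonhole: the 33 residue classes mod 33 are the pigeonholes.
With 66 integers one could put 2 in each residue class and have no class reach 3.
The 67th integer pushes some class to 3, so 33·2 + 1 = 67.

67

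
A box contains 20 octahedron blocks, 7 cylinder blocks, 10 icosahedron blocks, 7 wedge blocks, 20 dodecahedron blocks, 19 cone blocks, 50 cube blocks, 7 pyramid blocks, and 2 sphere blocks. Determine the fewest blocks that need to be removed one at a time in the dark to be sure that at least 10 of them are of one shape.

69

Put each drawn block into a box by shape. The largest draw with every box below 10 takes min(count, 9) from each shape; shapes with fewer than 9 contribute all they have.
Σ min(cᵢ, 9) = 9 + 7 + 9 + 7 + 9 + 9 + 9 + 7 + 2 = 68.
Draw number 68 + 1 = 69 must push one box to 10.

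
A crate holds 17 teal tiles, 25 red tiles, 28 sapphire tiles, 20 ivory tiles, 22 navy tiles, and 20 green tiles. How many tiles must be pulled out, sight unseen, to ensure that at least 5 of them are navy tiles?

In the worst case for collecting navy tiles, every non-navy tile comes out first.
There are 17 + 25 + 28 + 20 + 20 = 110 non-navy tiles altogether.
After those, each further tile must be navy, so 110 + 5 = 115 draws guarantee 5 navy tiles.

115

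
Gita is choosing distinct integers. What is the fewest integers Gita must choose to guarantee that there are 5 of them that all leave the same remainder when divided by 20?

81

Pigeonhole: the 20 residue classes mod 20 are the pigeonholes.
With 80 integers one could put 4 in each residue class and have no class reach 5.
The 81st integer pushes some class to 5, so 20·4 + 1 = 81.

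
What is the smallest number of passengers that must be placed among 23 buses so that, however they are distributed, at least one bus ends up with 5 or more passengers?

93

With 92 passengers one could put exactly 4 in each of the 23 buses, and no bus would reach 5.
By the pigeonhole principle, one more passenger must land in a bus that already has 4, giving it 5.
So 23 × 4 + 1 = 93 passengers are required.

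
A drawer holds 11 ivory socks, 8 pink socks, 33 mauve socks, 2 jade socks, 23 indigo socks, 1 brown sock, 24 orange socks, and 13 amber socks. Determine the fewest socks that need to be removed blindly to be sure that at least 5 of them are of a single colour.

28

An adversary could hand out at most 4 socks per colour (jade, brown run out sooner): 4 + 4 + 4 + 2 + 4 + 1 + 4 + 4 = 27 socks and still no colour has 5.
One more sock lands in a colour already at 4, so 28 draws are enough and 27 are not.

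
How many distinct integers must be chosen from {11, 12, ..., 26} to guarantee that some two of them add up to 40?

11

Group the elements by complementary pair {x, 40−x}: {14,26}, {15,25}, {16,24}, …, giving 6 two-element pairs, the single value 20 (it cannot pair with itself since the integers are distinct), and 3 integers whose partner 40−x falls outside [11,26].
Treating each of those 10 groups as a pigeonhole, one can pick one integer per group — 10 integers — with no two summing to 40.
The 11th integer lands in an occupied pair, forcing a sum of 40.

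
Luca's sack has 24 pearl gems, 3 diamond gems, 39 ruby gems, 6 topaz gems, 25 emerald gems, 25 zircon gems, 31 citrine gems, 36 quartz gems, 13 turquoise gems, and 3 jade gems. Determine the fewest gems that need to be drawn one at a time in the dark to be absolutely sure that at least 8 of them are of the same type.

62

By the pigeonhole principle, the 10 types are the holes; the gems drawn are the pigeons.
To avoid 8 of any one type, the worst case takes at most 7 of each type, or every gem of a type that has fewer than 7.
That gives 7 + 3 + 7 + 6 + 7 + 7 + 7 + 7 + 7 + 3 = 61 gems with no type reaching 8.
The next gem forces some type to 8, so 61 + 1 = 62.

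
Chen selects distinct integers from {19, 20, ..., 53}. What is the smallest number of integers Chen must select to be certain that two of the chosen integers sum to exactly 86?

Group the elements by complementary pair {x, 86−x}: {33,53}, {34,52}, {35,51}, …, giving 10 two-element pairs, the single value 43 (it cannot pair with itself since the integers are distinct), and 14 integers whose partner 86−x falls outside [19,53].
By pigeonhole, treating each of those 25 groups as a pigeonhole, one can pick one integer per group — 25 integers — with no two summing to 86.
The 26th integer lands in an occupied pair, forcing a sum of 86.

26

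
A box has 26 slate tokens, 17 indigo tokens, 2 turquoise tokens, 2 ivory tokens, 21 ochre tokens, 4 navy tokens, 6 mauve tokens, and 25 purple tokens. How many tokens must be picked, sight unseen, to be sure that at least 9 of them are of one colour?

By the pigeonhole principle, put each drawn token into a box by colour. The largest draw with every box below 9 takes min(count, 8) from each colour; colours with fewer than 8 contribute all they have.
Σ min(cᵢ, 8) = 8 + 8 + 2 + 2 + 8 + 4 + 6 + 8 = 46.
Draw number 46 + 1 = 47 must push one box to 9.

47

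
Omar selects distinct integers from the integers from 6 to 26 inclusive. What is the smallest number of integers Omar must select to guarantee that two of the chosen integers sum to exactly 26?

A set avoiding the sum 26 can contain at most one of each pair {x, 26−x}, plus the 7 elements whose complement lies outside the range or equal to its own complement.
The integers 13, …, 26 (14 of them) are such a set: any two sum to at least 13+14 = 27 > 26.
Pigeonhole: any 15th integer completes one of the 7 pairs, so 15 choices force a sum of 26.

15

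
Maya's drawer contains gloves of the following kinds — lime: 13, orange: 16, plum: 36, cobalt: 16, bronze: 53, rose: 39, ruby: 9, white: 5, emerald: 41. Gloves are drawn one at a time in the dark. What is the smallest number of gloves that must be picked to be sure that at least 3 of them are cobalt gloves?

215

In the worst case for collecting cobalt gloves, every non-cobalt glove comes out first.
There are 13 + 16 + 36 + 53 + 39 + 9 + 5 + 41 = 212 non-cobalt gloves altogether.
After those, each further glove must be cobalt, so 212 + 3 = 215 draws guarantee 3 cobalt gloves.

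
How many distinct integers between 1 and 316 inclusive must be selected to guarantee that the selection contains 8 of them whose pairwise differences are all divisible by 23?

Integers whose pairwise differences are multiples of 23 are exactly those sharing a remainder mod 23. The 23 residue classes mod 23 are the pigeonholes.
With 161 integers one could put 7 in each residue class and have no class reach 8.
The 162nd integer pushes some class to 8, so 23·7 + 1 = 162.

162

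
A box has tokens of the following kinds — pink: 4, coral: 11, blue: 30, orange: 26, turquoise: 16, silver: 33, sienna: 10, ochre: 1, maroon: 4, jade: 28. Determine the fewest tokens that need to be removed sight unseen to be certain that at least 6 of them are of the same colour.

45

The 10 colours are the holes; the tokens drawn are the pigeons.
To avoid 6 of any one colour, the worst case takes at most 5 of each colour, or every token of a colour that has fewer than 5.
That gives 4 + 5 + 5 + 5 + 5 + 5 + 5 + 1 + 4 + 5 = 44 tokens with no colour reaching 6.
The next token forces some colour to 6, so 44 + 1 = 45.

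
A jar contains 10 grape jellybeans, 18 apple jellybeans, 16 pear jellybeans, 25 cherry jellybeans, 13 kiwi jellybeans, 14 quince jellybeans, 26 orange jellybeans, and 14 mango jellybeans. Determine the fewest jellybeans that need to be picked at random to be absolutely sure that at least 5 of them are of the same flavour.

The 8 flavours are the holes; the jellybeans drawn are the pigeons.
To avoid 5 of any one flavour, the worst case takes at most 4 of each flavour.
That gives 4 + 4 + 4 + 4 + 4 + 4 + 4 + 4 = 32 jellybeans with no flavour reaching 5.
The next jellybean forces some flavour to 5, so 32 + 1 = 33.

33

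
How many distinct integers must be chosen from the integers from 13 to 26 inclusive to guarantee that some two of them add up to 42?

Two chosen integers sum to 42 exactly when both halves of some pair {x, 42−x} with 16 ≤ x ≤ 42−x ≤ 26 are chosen — 5 such pairs.
The remaining 4 elements (those with no distinct partner in range) can never complete a 42-sum, so the worst case takes all of them and one from each pair: 4 + 5 = 9.
The 10th integer has to be the second member of some pair, so 9 + 1 = 10.

10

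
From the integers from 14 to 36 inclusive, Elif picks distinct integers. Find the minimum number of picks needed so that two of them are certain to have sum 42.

17

Group the elements by complementary pair {x, 42−x}: {14,28}, {15,27}, {16,26}, …, giving 7 two-element pairs, the single value 21 (it cannot pair with itself since the integers are distinct), and 8 integers whose partner 42−x falls outside [14,36].
Treating each of those 16 groups as a pigeonhole, one can pick one integer per group — 16 integers — with no two summing to 42.
The 17th integer lands in an occupied pair, forcing a sum of 42.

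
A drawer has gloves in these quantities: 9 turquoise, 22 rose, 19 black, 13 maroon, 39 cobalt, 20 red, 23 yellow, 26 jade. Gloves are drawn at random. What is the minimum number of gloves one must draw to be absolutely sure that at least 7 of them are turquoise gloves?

In the worst case for collecting turquoise gloves, every non-turquoise glove comes out first.
There are 22 + 19 + 13 + 39 + 20 + 23 + 26 = 162 non-turquoise gloves altogether.
After those, each further glove must be turquoise, so 162 + 7 = 169 draws guarantee 7 turquoise gloves.

169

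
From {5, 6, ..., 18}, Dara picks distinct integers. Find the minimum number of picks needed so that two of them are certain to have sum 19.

10

Group the elements by complementary pair {x, 19−x}: {5,14}, {6,13}, {7,12}, …, giving 5 two-element pairs and 4 integers whose partner 19−x falls outside [5,18].
By the pigeonhole principle, treating each of those 9 groups as a pigeonhole, one can pick one integer per group — 9 integers — with no two summing to 19.
The 10th integer lands in an occupied pair, forcing a sum of 19.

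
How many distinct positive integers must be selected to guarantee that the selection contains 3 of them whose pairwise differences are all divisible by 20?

Integers whose pairwise differences are multiples of 20 are exactly those sharing a remainder mod 20. By pigeonhole, the 20 residue classes mod 20 are the pigeonholes.
With 40 integers one could put 2 in each residue class and have no class reach 3.
The 41st integer pushes some class to 3, so 20·2 + 1 = 41.

41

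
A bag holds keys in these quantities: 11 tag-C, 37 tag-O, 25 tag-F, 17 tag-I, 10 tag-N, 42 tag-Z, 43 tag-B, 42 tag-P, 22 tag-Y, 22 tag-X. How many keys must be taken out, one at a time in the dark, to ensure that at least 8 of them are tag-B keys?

236

In the worst case for collecting tag-B keys, every non-tag-B key comes out first.
There are 11 + 37 + 25 + 17 + 10 + 42 + 42 + 22 + 22 = 228 non-tag-B keys altogether.
After those, each further key must be tag-B, so 228 + 8 = 236 draws guarantee 8 tag-B keys.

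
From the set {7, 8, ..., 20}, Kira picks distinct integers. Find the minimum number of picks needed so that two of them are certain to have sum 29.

Group the elements by complementary pair {x, 29−x}: {9,20}, {10,19}, {11,18}, …, giving 6 two-element pairs and 2 integers whose partner 29−x falls outside [7,20].
Pigeonhole: treating each of those 8 groups as a pigeonhole, one can pick one integer per group — 8 integers — with no two summing to 29.
The 9th integer lands in an occupied pair, forcing a sum of 29.

9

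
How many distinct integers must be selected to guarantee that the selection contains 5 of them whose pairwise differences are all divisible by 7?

29

Integers whose pairwise differences are multiples of 7 are exactly those sharing a remainder mod 7. The 7 residue classes mod 7 are the pigeonholes.
With 28 integers one could put 4 in each residue class and have no class reach 5.
The 29th integer pushes some class to 5, so 7·4 + 1 = 29.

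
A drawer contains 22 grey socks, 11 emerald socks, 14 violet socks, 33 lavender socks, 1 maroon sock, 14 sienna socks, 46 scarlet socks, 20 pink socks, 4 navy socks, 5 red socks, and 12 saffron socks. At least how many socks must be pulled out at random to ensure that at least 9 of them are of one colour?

75

The 11 colours are the holes; the socks drawn are the pigeons.
To avoid 9 of any one colour, the worst case takes at most 8 of each colour, or every sock of a colour that has fewer than 8.
That gives 8 + 8 + 8 + 8 + 1 + 8 + 8 + 8 + 4 + 5 + 8 = 74 socks with no colour reaching 9.
The next sock forces some colour to 9, so 74 + 1 = 75.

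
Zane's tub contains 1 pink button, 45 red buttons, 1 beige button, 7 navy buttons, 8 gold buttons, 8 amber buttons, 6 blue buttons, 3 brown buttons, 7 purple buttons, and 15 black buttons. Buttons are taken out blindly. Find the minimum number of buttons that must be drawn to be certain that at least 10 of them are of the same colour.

The 10 colours are the holes; the buttons drawn are the pigeons.
To avoid 10 of any one colour, the worst case takes at most 9 of each colour, or every button of a colour that has fewer than 9.
That gives 1 + 9 + 1 + 7 + 8 + 8 + 6 + 3 + 7 + 9 = 59 buttons with no colour reaching 10.
The next button forces some colour to 10, so 59 + 1 = 60.

60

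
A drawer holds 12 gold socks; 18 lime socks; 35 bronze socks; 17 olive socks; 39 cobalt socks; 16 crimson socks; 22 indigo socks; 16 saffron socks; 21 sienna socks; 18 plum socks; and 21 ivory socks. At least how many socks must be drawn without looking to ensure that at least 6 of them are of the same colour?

The 11 colours are the holes; the socks drawn are the pigeons.
To avoid 6 of any one colour, the worst case takes at most 5 of each colour.
That gives 5 + 5 + 5 + 5 + 5 + 5 + 5 + 5 + 5 + 5 + 5 = 55 socks with no colour reaching 6.
The next sock forces some colour to 6, so 55 + 1 = 56.

56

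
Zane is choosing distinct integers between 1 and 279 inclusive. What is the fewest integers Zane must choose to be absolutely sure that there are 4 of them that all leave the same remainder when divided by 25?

By pigeonhole, the 25 residue classes mod 25 are the pigeonholes.
With 75 integers one could put 3 in each residue class and have no class reach 4.
The 76th integer pushes some class to 4, so 25·3 + 1 = 76.

76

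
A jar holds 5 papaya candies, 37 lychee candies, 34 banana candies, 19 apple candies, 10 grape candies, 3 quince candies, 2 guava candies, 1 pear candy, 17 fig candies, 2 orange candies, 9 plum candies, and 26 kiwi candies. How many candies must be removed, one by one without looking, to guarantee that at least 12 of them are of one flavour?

An adversary could hand out at most 11 candies per flavour (7 flavours run out sooner): 5 + 11 + 11 + 11 + 10 + 3 + 2 + 1 + 11 + 2 + 9 + 11 = 87 candies and still no flavour has 12.
By the pigeonhole principle, one more candy lands in a flavour already at 11, so 88 draws are enough and 87 are not.

88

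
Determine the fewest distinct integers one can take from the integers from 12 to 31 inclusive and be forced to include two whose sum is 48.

A set avoiding the sum 48 can contain at most one of each pair {x, 48−x}, plus the 6 elements whose complement lies outside the range or equal to its own complement.
The integers 12, …, 24 (13 of them) are such a set: any two sum to at least 12+13 = 25 and at most 23+24 = 47 < 48.
Any 14th integer completes one of the 7 pairs, so 14 choices force a sum of 48.

14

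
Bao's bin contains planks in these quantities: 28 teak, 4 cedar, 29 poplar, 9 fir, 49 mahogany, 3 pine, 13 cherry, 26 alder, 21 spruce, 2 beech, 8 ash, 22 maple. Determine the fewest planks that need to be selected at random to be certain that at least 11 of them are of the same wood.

An adversary could hand out at most 10 planks per wood (5 woods run out sooner): 10 + 4 + 10 + 9 + 10 + 3 + 10 + 10 + 10 + 2 + 8 + 10 = 96 planks and still no wood has 11.
By the pigeonhole principle, one more plank lands in a wood already at 10, so 97 draws are enough and 96 are not.

97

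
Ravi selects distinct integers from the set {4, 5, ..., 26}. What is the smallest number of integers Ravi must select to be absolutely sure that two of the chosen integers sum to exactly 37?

A set avoiding the sum 37 can contain at most one of each pair {x, 37−x}, plus the 7 elements whose complement lies outside the range.
The integers 4, …, 18 (15 of them) are such a set: any two sum to at least 4+5 = 9 and at most 17+18 = 35 < 37.
By pigeonhole, any 16th integer completes one of the 8 pairs, so 16 choices force a sum of 37.

16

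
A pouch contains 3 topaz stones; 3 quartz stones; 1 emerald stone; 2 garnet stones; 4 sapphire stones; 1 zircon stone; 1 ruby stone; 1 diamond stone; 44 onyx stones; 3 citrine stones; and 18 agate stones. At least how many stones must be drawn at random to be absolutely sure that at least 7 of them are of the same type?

Pigeonhole: put each drawn stone into a box by type. The largest draw with every box below 7 takes min(count, 6) from each type; types with fewer than 6 contribute all they have.
Σ min(cᵢ, 6) = 3 + 3 + 1 + 2 + 4 + 1 + 1 + 1 + 6 + 3 + 6 = 31.
Draw number 31 + 1 = 32 must push one box to 7.

32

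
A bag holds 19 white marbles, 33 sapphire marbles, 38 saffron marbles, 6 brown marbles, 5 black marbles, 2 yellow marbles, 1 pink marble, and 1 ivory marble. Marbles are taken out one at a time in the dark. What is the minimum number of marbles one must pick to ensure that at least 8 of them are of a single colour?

The 8 colours are the holes; the marbles drawn are the pigeons.
To avoid 8 of any one colour, the worst case takes at most 7 of each colour, or every marble of a colour that has fewer than 7.
That gives 7 + 7 + 7 + 6 + 5 + 2 + 1 + 1 = 36 marbles with no colour reaching 8.
The next marble forces some colour to 8, so 36 + 1 = 37.

37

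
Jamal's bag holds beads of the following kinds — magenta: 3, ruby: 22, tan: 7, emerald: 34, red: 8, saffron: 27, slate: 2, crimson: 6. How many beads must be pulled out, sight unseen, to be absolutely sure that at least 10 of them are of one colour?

54

An adversary could hand out at most 9 beads per colour (5 colours run out sooner): 3 + 9 + 7 + 9 + 8 + 9 + 2 + 6 = 53 beads and still no colour has 10.
By pigeonhole, one more bead lands in a colour already at 9, so 54 draws are enough and 53 are not.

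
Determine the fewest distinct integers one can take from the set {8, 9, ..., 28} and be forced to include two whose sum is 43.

15

Group the elements by complementary pair {x, 43−x}: {15,28}, {16,27}, {17,26}, …, giving 7 two-element pairs and 7 integers whose partner 43−x falls outside [8,28].
Pigeonhole: treating each of those 14 groups as a pigeonhole, one can pick one integer per group — 14 integers — with no two summing to 43.
The 15th integer lands in an occupied pair, forcing a sum of 43.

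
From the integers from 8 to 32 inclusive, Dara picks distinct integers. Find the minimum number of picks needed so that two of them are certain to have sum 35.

16

Two chosen integers sum to 35 exactly when both halves of some pair {x, 35−x} with 8 ≤ x ≤ 35−x ≤ 27 are chosen — 10 such pairs.
The remaining 5 elements (those with no distinct partner in range) can never complete a 35-sum, so the worst case takes all of them and one from each pair: 5 + 10 = 15.
The 16th integer has to be the second member of some pair, so 15 + 1 = 16.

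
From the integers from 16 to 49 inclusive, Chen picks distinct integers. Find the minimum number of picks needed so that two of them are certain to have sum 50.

26

Group the elements by complementary pair {x, 50−x}: {16,34}, {17,33}, {18,32}, …, giving 9 two-element pairs, the single value 25 (it cannot pair with itself since the integers are distinct), and 15 integers whose partner 50−x falls outside [16,49].
Treating each of those 25 groups as a pigeonhole, one can pick one integer per group — 25 integers — with no two summing to 50.
The 26th integer lands in an occupied pair, forcing a sum of 50.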